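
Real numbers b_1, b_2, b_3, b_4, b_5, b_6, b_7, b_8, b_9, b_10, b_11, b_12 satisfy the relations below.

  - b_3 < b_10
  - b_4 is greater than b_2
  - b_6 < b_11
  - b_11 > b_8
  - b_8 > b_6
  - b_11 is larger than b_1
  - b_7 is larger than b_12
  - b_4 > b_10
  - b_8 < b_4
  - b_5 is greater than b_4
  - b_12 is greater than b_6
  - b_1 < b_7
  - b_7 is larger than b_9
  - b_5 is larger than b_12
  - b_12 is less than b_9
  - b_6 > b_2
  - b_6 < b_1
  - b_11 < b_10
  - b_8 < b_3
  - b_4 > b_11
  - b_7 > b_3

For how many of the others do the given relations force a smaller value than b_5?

From b_5 the given relations immediately reach b_12, b_4.
From those, b_2, b_6, b_8, b_11, b_10 — 7 in total.
From those, b_3, b_1 — 9 in total.
No other element is forced below b_5 by the given relations, so the count is 9.

9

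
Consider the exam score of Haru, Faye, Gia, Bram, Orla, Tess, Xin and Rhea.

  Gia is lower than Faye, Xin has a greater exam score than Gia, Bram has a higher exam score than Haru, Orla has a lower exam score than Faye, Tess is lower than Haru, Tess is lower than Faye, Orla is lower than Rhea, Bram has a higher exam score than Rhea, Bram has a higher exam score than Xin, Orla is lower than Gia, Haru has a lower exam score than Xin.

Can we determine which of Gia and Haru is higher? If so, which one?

undetermined

Following every chain through Gia: above Gia we get Xin, Faye, Bram; below Gia we get Orla.
Haru is not reached, and no chain runs the other way from Haru to Gia.
So the given relations leave the order of Gia and Haru undetermined.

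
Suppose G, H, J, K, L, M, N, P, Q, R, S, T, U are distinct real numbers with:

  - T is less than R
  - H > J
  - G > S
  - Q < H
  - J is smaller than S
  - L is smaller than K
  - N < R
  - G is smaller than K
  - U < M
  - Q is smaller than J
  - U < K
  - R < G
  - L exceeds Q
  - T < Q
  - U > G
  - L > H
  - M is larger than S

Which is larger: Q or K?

K

Q < J and J < S give Q < S.
With S < G: Q < J < S < G.
With G < U: Q < J < S < G < U.
With U < K: Q < J < S < G < U < K.
So Q < K; K is the larger of the two.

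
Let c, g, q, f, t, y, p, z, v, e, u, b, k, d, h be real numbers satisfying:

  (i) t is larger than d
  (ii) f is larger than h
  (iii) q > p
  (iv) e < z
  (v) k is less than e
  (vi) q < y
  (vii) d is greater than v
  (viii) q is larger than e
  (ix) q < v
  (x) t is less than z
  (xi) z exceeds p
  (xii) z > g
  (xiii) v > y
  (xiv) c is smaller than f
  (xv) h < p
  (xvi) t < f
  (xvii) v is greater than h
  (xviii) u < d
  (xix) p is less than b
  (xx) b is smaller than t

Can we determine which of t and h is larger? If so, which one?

Link the given pairs in sequence: h < p; p < q; q < y; y < v; v < d; d < t.
Together: h < p < q < y < v < d < t.
So t is larger.

t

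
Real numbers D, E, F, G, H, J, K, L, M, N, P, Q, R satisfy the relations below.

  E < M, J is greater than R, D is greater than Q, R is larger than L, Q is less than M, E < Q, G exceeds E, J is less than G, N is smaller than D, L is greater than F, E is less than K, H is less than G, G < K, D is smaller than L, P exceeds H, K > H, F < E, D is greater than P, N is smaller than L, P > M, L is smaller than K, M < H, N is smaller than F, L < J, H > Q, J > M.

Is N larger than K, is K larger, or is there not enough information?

K

The relevant relations are N < F; F < E; E < Q; Q < M; M < H; H < P; P < D; D < L; L < R; R < J; J < G; G < K.
Together: N < F < E < Q < M < H < P < D < L < R < J < G < K.
So K is larger.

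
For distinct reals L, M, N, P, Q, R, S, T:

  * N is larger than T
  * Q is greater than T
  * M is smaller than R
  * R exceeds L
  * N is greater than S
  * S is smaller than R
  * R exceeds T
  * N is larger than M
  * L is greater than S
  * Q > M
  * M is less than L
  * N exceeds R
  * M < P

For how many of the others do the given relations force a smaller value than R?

Directly below R: S, M, T, L.
Nothing else is reachable below R; 4 in all.

4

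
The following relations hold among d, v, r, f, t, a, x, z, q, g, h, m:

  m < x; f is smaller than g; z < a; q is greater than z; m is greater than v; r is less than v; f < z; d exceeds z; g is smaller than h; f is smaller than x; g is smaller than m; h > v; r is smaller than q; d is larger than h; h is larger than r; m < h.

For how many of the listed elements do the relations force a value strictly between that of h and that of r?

2

Chaining upward from r reaches: v, q, m, d, x.
Chaining downward from h reaches: f, g, v, m.
Strictly between r and h are those in both lists: v, m — 2 elements.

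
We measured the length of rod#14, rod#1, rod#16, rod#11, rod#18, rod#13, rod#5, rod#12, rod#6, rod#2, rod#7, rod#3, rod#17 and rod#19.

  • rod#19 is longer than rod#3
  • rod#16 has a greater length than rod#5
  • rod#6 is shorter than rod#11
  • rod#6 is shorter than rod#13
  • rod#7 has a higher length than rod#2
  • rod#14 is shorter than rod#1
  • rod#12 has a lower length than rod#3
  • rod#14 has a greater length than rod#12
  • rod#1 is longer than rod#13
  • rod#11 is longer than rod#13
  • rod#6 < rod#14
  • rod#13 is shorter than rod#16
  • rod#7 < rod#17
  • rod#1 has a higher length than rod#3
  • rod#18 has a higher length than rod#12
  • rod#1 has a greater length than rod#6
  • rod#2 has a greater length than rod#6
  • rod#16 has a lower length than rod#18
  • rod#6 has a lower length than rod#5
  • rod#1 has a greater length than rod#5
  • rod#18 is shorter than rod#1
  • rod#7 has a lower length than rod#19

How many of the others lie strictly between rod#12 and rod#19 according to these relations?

The relations place rod#12 below rod#19. An element lies strictly between them when it is forced above rod#12 and also forced below rod#19.
Above rod#12: {rod#3, rod#18, rod#14, rod#1}. Below rod#19: {rod#6, rod#2, rod#7, rod#3}.
Intersection: {rod#3} — 1.

1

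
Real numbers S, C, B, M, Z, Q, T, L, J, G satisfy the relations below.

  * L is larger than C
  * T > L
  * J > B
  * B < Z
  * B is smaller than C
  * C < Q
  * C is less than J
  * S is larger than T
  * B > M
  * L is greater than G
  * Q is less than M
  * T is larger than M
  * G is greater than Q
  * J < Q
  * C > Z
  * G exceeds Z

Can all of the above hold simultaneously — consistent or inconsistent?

We have Q < M stated directly, yet also M < B < Z < C < J < Q by chaining the others — so M < Q. Contradiction.

inconsistent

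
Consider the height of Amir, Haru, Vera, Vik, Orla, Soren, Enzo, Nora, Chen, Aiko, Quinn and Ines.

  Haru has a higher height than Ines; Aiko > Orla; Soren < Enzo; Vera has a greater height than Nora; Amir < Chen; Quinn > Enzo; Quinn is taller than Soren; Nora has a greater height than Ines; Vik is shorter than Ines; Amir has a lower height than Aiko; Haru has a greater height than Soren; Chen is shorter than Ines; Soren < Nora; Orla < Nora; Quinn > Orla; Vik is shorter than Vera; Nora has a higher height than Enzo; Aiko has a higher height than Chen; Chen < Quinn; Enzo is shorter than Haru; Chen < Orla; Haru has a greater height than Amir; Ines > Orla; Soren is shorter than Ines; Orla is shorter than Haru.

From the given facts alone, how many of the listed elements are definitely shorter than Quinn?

Directly below Quinn: Soren, Enzo, Chen, Orla.
One step further: Amir (5 so far).
No other element is forced below Quinn by the given relations, so the count is 5.

5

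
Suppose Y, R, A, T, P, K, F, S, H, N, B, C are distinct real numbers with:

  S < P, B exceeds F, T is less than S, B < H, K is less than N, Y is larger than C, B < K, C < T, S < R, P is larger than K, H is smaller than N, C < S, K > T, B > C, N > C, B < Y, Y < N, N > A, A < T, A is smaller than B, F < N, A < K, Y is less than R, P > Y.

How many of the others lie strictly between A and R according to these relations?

Chaining upward from A reaches: B, H, T, K, S, Y, N, P.
Chaining downward from R reaches: F, C, B, T, S, Y.
Strictly between A and R are those in both lists: B, T, S, Y — 4 elements.

4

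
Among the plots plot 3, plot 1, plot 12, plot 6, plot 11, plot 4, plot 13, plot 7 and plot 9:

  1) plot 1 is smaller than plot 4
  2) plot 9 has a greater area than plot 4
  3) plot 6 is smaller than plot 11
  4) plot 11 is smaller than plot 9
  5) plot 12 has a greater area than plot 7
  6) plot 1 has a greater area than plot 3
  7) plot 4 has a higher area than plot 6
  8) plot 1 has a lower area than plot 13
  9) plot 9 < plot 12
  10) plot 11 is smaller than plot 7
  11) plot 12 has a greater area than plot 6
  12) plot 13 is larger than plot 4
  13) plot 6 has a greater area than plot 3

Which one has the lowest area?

plot 3

plot 1 is not least since plot 3 < plot 1; plot 6 is not least since plot 3 < plot 6; plot 4 is not least since plot 6 < plot 4; plot 13 is not least since plot 4 < plot 13; plot 11 is not least since plot 6 < plot 11; plot 9 is not least since plot 11 < plot 9; plot 7 is not least since plot 11 < plot 7; plot 12 is not least since plot 9 < plot 12.
Only plot 3 has nothing below it, so plot 3 is the lowest area.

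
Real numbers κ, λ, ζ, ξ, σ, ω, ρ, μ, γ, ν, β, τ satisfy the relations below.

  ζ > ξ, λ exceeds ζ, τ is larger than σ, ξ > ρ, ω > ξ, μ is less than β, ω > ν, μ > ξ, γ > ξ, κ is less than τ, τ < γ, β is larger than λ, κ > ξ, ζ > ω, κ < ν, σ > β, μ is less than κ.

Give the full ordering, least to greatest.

Each adjacent pair is fixed by a given relation: ρ < ξ; ξ < μ; μ < κ; κ < ν; ν < ω; ω < ζ; ζ < λ; λ < β; β < σ; σ < τ; τ < γ. Chaining them end to end gives the full order.

ρ < ξ < μ < κ < ν < ω < ζ < λ < β < σ < τ < γ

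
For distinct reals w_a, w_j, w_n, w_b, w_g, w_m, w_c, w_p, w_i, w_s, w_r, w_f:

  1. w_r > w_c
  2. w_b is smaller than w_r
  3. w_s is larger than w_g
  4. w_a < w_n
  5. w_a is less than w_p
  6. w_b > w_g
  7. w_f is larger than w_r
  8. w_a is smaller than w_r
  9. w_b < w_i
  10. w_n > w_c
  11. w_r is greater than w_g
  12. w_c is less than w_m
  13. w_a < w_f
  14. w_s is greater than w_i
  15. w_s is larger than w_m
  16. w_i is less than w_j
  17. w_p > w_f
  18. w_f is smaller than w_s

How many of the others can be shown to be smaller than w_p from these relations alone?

6

The elements the relations force below w_p are w_c, w_g, w_a, w_b, w_r, w_f — no chain reaches any other.
That is 6.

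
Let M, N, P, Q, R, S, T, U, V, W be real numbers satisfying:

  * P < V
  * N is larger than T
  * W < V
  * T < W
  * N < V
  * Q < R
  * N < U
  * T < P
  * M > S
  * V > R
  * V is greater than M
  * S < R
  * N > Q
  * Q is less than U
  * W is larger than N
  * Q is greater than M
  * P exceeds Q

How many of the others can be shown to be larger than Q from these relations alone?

6

Directly above Q: N, P, R, U.
One step further: W, V (6 so far).
Nothing else is reachable above Q; 6 in all.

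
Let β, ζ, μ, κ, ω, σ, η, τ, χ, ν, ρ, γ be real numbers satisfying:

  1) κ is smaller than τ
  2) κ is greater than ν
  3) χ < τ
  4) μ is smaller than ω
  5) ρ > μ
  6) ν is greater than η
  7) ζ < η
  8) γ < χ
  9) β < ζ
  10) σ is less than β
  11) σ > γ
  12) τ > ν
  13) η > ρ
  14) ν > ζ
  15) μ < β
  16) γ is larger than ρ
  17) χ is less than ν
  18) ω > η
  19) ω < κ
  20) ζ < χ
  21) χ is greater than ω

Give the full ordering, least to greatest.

μ < ρ < γ < σ < β < ζ < η < ω < χ < ν < κ < τ

The consecutive links are each given: μ < ρ; ρ < γ; γ < σ; σ < β; β < ζ; ζ < η; η < ω; ω < χ; χ < ν; ν < κ; κ < τ.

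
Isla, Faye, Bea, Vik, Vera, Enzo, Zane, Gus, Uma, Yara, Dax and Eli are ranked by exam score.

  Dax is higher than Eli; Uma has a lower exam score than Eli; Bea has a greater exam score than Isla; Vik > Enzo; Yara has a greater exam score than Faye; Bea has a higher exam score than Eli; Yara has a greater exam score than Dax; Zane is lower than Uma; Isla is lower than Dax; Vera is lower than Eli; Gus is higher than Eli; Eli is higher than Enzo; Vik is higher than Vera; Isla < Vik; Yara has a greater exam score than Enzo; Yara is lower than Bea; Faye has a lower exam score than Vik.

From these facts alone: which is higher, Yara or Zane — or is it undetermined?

Yara

Zane < Uma and Uma < Eli give Zane < Eli.
With Eli < Dax: Zane < Uma < Eli < Dax.
Then Dax < Yara extends the chain to Yara.
So Yara is higher.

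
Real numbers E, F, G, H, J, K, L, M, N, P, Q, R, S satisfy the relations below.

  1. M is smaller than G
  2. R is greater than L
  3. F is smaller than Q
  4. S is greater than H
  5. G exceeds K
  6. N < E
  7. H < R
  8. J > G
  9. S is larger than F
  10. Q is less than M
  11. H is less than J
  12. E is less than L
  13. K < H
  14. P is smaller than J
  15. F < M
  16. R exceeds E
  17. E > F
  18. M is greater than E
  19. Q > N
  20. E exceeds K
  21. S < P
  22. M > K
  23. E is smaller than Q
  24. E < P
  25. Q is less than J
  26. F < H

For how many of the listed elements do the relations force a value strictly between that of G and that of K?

3

Chaining upward from K reaches: H, E, S, L, P, Q, M, R, J.
Chaining downward from G reaches: N, F, E, Q, M.
Strictly between K and G are those in both lists: E, Q, M — 3 elements.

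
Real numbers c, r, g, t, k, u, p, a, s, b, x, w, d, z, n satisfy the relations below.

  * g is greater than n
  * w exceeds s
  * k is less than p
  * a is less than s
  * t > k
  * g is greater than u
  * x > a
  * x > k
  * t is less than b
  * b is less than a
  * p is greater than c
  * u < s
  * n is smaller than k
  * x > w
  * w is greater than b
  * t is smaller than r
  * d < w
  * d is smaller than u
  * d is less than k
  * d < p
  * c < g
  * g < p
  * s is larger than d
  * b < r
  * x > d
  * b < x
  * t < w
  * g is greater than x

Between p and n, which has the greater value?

p

n < k and k < t give n < t.
Then t < b extends the chain to b.
Then b < a extends the chain to a.
Then a < s extends the chain to s.
With s < w: n < k < t < b < a < s < w.
With w < x: n < k < t < b < a < s < w < x.
With x < g: n < k < t < b < a < s < w < x < g.
With g < p: n < k < t < b < a < s < w < x < g < p.
So n < p; p is the larger of the two.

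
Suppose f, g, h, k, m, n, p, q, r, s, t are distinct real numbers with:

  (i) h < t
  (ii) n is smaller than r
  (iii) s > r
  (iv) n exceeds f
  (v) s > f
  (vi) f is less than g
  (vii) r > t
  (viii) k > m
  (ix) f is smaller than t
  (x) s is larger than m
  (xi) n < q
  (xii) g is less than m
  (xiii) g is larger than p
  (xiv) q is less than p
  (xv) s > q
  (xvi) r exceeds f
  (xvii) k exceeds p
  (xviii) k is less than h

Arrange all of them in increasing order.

f < n < q < p < g < m < k < h < t < r < s

Nothing is placed below f, so it is least; from there f < n; n < q; q < p; p < g; g < m; m < k; k < h; h < t; t < r; r < s, each given directly.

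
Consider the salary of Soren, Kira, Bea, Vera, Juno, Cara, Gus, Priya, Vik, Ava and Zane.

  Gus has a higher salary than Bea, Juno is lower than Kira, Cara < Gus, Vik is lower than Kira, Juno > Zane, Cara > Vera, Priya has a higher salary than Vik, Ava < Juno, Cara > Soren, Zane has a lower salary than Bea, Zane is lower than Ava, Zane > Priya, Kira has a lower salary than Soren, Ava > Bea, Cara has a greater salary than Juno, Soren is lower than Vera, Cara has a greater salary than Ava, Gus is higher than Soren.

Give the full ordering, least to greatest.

Vik < Priya < Zane < Bea < Ava < Juno < Kira < Soren < Vera < Cara < Gus

Nothing is placed below Vik, so it is least; from there Vik < Priya; Priya < Zane; Zane < Bea; Bea < Ava; Ava < Juno; Juno < Kira; Kira < Soren; Soren < Vera; Vera < Cara; Cara < Gus, each given directly.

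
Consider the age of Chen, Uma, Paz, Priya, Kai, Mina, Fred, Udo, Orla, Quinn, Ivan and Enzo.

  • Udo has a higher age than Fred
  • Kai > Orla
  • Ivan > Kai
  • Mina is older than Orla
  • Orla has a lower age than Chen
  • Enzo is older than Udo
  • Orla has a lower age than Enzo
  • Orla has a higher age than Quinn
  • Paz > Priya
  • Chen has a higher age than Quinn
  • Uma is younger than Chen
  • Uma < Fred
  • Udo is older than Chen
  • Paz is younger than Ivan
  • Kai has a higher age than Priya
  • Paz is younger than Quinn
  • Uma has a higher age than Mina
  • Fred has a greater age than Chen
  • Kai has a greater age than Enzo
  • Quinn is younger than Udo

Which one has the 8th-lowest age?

Fred

Chaining the given pairs: Priya < Paz < Quinn < Orla < Mina < Uma < Chen < Fred < Udo < Enzo < Kai < Ivan.
The 8th smallest is Fred.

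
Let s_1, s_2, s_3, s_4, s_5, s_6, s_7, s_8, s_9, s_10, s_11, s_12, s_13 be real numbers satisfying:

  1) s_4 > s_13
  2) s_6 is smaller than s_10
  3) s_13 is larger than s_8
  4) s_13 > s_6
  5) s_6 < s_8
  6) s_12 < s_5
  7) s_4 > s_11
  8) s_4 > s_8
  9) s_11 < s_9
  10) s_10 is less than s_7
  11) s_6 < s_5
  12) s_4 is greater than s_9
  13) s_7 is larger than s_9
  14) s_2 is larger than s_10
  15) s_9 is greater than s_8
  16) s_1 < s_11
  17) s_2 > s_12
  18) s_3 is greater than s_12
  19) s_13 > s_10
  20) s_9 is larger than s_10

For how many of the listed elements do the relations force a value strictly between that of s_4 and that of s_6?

4

Chaining upward from s_6 reaches: s_8, s_10, s_2, s_13, s_9, s_7, s_5.
Chaining downward from s_4 reaches: s_8, s_10, s_1, s_11, s_13, s_9.
Strictly between s_6 and s_4 are those in both lists: s_8, s_10, s_13, s_9 — 4 elements.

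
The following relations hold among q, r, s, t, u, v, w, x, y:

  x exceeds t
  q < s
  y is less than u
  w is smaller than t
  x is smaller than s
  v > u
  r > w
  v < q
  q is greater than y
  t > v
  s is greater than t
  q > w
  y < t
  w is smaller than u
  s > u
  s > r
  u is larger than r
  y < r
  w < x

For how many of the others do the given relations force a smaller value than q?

The elements the relations force below q are w, y, r, u, v — no chain reaches any other.
That is 5.

5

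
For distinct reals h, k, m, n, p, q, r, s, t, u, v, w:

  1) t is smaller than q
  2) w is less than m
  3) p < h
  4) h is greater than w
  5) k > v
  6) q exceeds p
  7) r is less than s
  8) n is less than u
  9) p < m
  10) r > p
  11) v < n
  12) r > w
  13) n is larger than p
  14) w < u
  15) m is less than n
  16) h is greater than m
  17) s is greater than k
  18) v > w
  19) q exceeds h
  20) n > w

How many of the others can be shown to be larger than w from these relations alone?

Directly above w: v, m, n, h, u, r.
One step further: q, k, s (9 so far).
Nothing else is reachable above w; 9 in all.

9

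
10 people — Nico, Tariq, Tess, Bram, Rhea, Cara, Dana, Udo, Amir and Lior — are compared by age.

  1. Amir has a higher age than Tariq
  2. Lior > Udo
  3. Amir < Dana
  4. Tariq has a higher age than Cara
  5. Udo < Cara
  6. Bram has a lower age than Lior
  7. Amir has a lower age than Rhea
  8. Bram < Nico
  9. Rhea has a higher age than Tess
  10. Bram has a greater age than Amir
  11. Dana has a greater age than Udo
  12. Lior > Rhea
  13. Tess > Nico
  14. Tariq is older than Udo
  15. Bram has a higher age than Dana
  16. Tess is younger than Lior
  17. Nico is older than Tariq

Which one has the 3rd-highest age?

The consecutive relations fix a unique order: Udo < Cara < Tariq < Amir < Dana < Bram < Nico < Tess < Rhea < Lior.
Counting 3 from the largest end gives Tess.

Tess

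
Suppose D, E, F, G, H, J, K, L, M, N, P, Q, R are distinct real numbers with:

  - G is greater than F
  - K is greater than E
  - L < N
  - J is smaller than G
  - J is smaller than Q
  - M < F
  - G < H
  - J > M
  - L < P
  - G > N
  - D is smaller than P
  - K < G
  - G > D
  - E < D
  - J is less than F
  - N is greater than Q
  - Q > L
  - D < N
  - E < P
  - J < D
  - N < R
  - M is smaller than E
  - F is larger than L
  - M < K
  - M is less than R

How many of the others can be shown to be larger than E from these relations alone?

7

Directly above E: D, K, P.
One step further: N, G (5 so far).
One step further: H, R (7 so far).
Nothing else is reachable above E; 7 in all.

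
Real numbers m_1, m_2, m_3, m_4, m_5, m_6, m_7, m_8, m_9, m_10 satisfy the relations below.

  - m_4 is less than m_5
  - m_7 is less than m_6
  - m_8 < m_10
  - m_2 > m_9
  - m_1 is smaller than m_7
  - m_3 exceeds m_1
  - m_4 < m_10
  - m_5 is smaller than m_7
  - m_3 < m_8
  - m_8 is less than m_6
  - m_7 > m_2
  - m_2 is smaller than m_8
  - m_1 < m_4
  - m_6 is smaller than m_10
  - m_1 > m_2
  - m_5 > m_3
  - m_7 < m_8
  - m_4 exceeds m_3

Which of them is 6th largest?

Piecing the relations together gives one ordering: m_9 < m_2 < m_1 < m_3 < m_4 < m_5 < m_7 < m_8 < m_6 < m_10.
The 6th largest is m_4.

m_4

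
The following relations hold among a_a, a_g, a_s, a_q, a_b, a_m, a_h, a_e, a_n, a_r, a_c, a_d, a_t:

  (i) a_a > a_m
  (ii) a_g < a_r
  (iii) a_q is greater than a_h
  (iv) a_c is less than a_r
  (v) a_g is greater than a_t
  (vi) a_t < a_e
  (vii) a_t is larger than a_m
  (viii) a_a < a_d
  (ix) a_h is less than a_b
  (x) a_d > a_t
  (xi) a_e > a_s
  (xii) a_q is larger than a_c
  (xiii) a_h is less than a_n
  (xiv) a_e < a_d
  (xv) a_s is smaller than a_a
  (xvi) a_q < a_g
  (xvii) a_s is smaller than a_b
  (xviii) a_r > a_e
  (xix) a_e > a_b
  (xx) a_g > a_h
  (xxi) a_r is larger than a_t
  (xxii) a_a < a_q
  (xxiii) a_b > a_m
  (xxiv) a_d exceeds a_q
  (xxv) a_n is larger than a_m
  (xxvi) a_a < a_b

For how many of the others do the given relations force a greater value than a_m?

The elements the relations force above a_m are a_n, a_a, a_b, a_t, a_q, a_g, a_e, a_r, a_d — no chain reaches any other.
That is 9.

9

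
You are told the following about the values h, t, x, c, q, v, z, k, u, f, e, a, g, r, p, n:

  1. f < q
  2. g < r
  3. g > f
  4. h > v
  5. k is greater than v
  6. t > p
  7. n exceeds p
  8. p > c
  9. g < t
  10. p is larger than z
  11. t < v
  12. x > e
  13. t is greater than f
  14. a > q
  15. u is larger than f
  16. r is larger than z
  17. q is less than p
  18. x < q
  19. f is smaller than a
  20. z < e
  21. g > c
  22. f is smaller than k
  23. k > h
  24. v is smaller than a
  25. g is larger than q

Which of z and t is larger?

Following the relations from z: z < e < x < q < p < t.
So z < t; t is the larger of the two.

t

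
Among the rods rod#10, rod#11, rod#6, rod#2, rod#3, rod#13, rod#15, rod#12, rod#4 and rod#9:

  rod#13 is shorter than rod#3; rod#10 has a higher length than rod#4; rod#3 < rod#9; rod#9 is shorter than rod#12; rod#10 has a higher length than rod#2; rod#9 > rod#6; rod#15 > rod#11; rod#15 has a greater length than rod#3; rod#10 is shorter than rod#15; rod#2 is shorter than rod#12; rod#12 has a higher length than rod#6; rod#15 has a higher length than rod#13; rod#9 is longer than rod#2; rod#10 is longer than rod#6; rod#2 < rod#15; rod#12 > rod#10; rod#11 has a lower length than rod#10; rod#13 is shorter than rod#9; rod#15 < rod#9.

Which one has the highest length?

rod#12

rod#2 is not greatest since rod#2 < rod#9; rod#13 is not greatest since rod#13 < rod#9; rod#4 is not greatest since rod#4 < rod#10; rod#6 is not greatest since rod#6 < rod#12; rod#3 is not greatest since rod#3 < rod#9; rod#11 is not greatest since rod#11 < rod#15; rod#10 is not greatest since rod#10 < rod#15; rod#15 is not greatest since rod#15 < rod#9; rod#9 is not greatest since rod#9 < rod#12.
Only rod#12 has nothing above it, so rod#12 is the highest length.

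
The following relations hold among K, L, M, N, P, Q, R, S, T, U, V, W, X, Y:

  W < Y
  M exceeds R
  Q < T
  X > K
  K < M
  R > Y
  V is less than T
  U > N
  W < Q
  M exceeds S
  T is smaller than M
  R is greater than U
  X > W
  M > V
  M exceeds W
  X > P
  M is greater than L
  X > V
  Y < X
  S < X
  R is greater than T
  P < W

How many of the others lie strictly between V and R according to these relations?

Chaining upward from V reaches: T, M, X.
Chaining downward from R reaches: P, N, W, Y, Q, U, T.
Strictly between V and R are those in both lists: T — 1 element.

1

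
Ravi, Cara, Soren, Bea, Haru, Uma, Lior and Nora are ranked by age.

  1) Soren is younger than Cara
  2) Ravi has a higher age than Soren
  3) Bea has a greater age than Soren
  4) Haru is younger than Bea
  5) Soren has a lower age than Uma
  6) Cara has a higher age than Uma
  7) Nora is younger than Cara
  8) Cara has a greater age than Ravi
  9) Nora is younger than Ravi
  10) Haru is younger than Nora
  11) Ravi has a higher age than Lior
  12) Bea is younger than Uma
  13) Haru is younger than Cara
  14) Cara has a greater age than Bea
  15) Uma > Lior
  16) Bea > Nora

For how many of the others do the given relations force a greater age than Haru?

From Haru the given relations immediately reach Nora, Bea, Cara.
From those, Uma, Ravi — 5 in total.
No other element is forced above Haru by the given relations, so the count is 5.

5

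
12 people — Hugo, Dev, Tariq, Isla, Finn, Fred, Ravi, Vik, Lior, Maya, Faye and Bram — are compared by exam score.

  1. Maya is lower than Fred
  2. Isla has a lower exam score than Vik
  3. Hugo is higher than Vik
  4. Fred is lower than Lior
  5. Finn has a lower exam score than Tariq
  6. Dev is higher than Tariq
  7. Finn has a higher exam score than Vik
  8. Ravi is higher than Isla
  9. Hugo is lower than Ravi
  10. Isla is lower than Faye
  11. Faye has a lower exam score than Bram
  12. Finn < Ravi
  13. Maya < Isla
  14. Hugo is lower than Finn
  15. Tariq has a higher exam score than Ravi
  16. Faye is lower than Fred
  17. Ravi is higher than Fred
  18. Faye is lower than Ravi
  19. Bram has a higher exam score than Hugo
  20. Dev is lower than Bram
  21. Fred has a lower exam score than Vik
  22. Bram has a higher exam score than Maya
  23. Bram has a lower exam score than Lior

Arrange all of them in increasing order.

Each adjacent pair is fixed by a given relation: Maya < Isla; Isla < Faye; Faye < Fred; Fred < Vik; Vik < Hugo; Hugo < Finn; Finn < Ravi; Ravi < Tariq; Tariq < Dev; Dev < Bram; Bram < Lior. Chaining them end to end gives the full order.

Maya < Isla < Faye < Fred < Vik < Hugo < Finn < Ravi < Tariq < Dev < Bram < Lior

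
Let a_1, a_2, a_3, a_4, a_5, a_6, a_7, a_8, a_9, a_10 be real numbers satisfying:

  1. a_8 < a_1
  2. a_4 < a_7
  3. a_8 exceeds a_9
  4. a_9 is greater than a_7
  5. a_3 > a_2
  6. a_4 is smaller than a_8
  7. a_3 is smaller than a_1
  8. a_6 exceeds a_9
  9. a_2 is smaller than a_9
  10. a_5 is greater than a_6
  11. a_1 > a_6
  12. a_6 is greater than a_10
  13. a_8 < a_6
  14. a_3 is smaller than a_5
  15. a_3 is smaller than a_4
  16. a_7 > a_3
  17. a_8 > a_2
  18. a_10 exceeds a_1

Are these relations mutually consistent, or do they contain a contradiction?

Chaining the given relations yields a_1 < a_10 < a_6, so a_1 < a_6. But one relation states a_6 < a_1. These cannot both hold.

inconsistent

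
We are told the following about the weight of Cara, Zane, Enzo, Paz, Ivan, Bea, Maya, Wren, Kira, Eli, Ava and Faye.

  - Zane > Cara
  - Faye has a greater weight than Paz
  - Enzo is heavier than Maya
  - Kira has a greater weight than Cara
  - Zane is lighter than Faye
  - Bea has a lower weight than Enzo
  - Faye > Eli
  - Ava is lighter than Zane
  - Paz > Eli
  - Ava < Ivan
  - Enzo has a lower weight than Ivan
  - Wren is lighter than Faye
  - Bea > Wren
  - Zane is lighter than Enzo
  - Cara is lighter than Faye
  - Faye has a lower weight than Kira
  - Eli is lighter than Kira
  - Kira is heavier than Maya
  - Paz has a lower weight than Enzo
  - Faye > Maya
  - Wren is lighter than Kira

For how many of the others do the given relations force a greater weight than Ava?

5

From Ava the given relations immediately reach Zane, Ivan.
From those, Enzo, Faye — 4 in total.
From those, Kira — 5 in total.
Nothing else is reachable above Ava; 5 in all.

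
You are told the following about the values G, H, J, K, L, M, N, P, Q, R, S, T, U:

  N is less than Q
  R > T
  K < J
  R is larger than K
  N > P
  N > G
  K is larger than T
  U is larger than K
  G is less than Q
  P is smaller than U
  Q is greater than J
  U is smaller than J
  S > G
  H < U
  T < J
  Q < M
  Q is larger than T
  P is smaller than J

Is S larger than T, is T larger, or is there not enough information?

Following every chain through T: above T we get K, R, U, J, Q, M.
S is not reached, and no chain runs the other way from S to T.
So the given relations leave the order of T and S undetermined.

undetermined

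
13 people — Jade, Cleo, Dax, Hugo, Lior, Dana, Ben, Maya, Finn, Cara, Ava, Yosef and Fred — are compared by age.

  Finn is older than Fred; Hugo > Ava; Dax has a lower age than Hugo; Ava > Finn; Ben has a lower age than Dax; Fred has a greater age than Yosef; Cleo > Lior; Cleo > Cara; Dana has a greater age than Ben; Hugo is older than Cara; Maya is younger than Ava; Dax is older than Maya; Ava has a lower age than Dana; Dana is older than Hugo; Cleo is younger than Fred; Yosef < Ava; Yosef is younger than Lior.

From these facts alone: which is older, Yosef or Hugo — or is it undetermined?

Chaining the given relations: Yosef < Lior < Cleo < Fred < Finn < Ava < Hugo.
So Hugo is older.

Hugo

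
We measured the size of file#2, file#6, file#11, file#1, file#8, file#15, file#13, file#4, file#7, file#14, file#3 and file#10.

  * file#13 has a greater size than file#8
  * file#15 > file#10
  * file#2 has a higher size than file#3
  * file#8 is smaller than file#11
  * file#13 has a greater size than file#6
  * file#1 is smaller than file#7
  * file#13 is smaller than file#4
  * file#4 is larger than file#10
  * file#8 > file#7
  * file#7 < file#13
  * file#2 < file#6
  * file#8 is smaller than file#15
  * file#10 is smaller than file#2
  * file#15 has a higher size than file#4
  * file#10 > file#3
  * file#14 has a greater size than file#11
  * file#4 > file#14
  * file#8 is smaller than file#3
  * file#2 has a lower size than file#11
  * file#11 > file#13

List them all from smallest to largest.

file#1 < file#7 < file#8 < file#3 < file#10 < file#2 < file#6 < file#13 < file#11 < file#14 < file#4 < file#15

Each adjacent pair is fixed by a given relation: file#1 < file#7; file#7 < file#8; file#8 < file#3; file#3 < file#10; file#10 < file#2; file#2 < file#6; file#6 < file#13; file#13 < file#11; file#11 < file#14; file#14 < file#4; file#4 < file#15. Chaining them end to end gives the full order.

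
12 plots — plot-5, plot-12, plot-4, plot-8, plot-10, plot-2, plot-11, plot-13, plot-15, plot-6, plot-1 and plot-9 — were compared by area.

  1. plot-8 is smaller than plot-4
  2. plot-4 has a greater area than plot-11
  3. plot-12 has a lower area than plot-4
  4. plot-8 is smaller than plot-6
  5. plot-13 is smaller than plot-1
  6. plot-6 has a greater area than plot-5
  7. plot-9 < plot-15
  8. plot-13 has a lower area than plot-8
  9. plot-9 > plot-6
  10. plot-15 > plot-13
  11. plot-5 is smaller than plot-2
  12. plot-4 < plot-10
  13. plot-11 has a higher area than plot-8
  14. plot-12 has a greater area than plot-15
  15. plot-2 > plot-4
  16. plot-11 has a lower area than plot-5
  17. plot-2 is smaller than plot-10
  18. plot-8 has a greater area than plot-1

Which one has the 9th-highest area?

plot-11

Chaining the given pairs: plot-13 < plot-1 < plot-8 < plot-11 < plot-5 < plot-6 < plot-9 < plot-15 < plot-12 < plot-4 < plot-2 < plot-10.
The 9th largest is plot-11.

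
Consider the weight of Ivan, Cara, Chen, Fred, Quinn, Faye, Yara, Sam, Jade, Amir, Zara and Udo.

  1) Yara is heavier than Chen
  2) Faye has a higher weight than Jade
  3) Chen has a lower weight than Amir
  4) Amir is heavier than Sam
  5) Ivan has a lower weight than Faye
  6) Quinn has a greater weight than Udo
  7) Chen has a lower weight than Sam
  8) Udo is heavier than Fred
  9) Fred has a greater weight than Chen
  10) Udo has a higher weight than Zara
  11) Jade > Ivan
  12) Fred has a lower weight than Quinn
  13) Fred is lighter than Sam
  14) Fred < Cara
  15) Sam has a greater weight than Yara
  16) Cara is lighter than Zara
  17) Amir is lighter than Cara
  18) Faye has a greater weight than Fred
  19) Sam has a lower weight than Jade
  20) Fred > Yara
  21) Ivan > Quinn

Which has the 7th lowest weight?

Chaining the given pairs: Chen < Yara < Fred < Sam < Amir < Cara < Zara < Udo < Quinn < Ivan < Jade < Faye.
Counting 7 from the smallest end gives Zara.

Zara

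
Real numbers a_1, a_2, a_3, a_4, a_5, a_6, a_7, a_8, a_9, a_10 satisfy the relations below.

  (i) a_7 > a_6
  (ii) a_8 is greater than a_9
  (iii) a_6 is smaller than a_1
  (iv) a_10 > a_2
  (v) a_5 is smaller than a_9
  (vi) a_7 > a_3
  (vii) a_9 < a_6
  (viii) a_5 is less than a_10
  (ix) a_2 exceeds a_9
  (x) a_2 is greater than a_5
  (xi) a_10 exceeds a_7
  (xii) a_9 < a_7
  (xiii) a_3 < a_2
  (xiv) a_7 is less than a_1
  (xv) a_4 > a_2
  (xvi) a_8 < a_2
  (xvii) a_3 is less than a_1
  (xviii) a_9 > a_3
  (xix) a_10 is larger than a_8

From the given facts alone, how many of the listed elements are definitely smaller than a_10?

7

The elements the relations force below a_10 are a_5, a_3, a_9, a_6, a_7, a_8, a_2 — no chain reaches any other.
That is 7.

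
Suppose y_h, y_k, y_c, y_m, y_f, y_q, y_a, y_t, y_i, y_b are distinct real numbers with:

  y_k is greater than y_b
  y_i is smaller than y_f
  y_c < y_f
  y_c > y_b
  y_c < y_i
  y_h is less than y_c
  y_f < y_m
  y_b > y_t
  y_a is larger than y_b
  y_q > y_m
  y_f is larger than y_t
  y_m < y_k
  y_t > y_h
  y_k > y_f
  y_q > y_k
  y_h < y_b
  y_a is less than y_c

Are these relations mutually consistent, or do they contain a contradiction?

consistent

The single ordering y_h < y_t < y_b < y_a < y_c < y_i < y_f < y_m < y_k < y_q satisfies every listed relation, so no contradiction arises.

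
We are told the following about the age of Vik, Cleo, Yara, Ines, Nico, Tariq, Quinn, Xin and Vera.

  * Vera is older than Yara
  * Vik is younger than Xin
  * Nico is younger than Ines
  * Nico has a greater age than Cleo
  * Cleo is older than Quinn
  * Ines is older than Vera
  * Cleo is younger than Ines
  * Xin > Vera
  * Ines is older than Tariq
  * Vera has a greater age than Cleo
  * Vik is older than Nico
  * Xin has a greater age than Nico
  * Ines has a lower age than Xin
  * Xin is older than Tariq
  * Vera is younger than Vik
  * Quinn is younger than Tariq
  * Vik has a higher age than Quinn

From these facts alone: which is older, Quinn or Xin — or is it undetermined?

Quinn < Cleo and Cleo < Vera give Quinn < Vera.
With Vera < Ines: Quinn < Cleo < Vera < Ines.
Then Ines < Xin extends the chain to Xin.
So Xin is older.

Xin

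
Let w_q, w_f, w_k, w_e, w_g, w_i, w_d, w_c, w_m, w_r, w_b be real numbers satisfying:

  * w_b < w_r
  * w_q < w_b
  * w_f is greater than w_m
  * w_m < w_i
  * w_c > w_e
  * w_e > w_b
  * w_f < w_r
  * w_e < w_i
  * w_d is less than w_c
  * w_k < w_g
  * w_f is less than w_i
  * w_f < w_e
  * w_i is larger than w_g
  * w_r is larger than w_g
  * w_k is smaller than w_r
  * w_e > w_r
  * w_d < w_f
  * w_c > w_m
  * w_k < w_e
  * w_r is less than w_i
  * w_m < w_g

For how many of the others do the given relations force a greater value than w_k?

From w_k the given relations immediately reach w_g, w_r, w_e.
From those, w_i, w_c — 5 in total.
Nothing else is reachable above w_k; 5 in all.

5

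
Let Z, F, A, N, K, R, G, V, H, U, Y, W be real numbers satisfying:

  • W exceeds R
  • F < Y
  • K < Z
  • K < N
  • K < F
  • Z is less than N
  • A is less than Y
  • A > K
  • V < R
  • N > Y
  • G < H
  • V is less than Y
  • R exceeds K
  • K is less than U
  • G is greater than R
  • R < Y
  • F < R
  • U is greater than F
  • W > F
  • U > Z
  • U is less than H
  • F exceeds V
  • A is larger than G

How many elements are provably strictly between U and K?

2

Chaining upward from K reaches: F, Z, R, G, A, W, Y, N, H.
Chaining downward from U reaches: V, F, Z.
Strictly between K and U are those in both lists: F, Z — 2 elements.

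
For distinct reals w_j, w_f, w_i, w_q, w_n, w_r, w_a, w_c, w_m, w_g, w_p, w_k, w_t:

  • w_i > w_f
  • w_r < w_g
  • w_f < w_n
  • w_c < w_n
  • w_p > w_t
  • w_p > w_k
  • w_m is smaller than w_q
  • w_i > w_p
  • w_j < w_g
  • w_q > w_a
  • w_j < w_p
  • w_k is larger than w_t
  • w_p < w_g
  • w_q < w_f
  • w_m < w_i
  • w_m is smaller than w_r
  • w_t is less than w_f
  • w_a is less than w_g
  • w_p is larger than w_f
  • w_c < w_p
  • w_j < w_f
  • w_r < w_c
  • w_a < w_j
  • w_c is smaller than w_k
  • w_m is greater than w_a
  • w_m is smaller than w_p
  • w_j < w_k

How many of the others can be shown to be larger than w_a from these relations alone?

The elements the relations force above w_a are w_m, w_j, w_r, w_c, w_k, w_q, w_f, w_p, w_g, w_n, w_i — no chain reaches any other.
That is 11.

11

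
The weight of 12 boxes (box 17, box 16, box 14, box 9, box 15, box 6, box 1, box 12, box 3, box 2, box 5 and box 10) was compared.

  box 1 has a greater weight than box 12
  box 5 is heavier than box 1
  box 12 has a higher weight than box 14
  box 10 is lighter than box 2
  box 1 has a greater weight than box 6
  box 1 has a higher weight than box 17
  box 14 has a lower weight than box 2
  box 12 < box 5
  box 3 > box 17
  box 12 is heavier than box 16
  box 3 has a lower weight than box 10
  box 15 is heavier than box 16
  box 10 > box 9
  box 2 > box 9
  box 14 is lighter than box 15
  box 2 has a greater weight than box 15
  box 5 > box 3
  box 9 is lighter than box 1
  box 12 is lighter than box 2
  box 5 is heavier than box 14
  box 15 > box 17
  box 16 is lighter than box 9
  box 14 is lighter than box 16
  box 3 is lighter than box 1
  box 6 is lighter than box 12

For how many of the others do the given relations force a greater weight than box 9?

4

Directly above box 9: box 10, box 1, box 2.
One step further: box 5 (4 so far).
No other element is forced above box 9 by the given relations, so the count is 4.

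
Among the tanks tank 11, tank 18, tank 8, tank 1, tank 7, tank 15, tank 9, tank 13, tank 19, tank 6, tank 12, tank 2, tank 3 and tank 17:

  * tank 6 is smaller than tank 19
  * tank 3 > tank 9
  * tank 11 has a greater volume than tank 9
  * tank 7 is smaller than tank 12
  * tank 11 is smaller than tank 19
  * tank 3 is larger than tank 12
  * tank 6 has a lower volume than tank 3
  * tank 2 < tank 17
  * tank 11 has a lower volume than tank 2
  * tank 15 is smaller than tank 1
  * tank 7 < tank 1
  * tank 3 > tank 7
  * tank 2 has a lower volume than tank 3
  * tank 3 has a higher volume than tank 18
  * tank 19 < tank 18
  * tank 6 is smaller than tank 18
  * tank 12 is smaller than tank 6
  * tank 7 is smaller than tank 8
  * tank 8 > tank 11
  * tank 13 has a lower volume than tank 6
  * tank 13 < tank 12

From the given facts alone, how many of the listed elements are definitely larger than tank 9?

7

The elements the relations force above tank 9 are tank 11, tank 2, tank 17, tank 19, tank 8, tank 18, tank 3 — no chain reaches any other.
That is 7.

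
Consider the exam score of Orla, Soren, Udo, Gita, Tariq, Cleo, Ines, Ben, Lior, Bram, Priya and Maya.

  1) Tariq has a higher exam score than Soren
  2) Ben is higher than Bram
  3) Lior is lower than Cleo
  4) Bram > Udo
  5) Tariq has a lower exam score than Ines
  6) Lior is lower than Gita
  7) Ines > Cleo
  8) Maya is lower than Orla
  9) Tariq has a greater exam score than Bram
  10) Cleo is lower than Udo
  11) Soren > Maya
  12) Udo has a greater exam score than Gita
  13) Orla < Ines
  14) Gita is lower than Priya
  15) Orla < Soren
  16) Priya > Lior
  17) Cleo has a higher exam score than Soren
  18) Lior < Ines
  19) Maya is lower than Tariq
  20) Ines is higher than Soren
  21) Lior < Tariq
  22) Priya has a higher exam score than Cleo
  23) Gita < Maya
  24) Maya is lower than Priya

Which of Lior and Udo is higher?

Udo

Lior < Gita and Gita < Maya give Lior < Maya.
Then Maya < Orla extends the chain to Orla.
Then Orla < Soren extends the chain to Soren.
With Soren < Cleo: Lior < Gita < Maya < Orla < Soren < Cleo.
Then Cleo < Udo extends the chain to Udo.
So Lior < Udo; Udo is the higher of the two.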